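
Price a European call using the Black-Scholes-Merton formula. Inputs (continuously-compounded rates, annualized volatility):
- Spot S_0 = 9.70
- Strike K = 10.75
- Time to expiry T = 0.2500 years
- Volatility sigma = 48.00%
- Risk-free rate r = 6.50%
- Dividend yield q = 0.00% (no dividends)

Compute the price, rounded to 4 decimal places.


Answer: Price = 0.5919

Derivation:
d1 = (ln(S/K) + (r - q + 0.5*sigma^2) * T) / (sigma * sqrt(T)) = -0.24054112
d2 = d1 - sigma * sqrt(T) = -0.48054112
exp(-rT) = 0.98388132; exp(-qT) = 1.00000000
C = S_0 * exp(-qT) * N(d1) - K * exp(-rT) * N(d2)
N(d1) = 0.40495539; N(d2) = 0.31542134
C = 9.7000 * 1.00000000 * 0.40495539 - 10.7500 * 0.98388132 * 0.31542134 = 0.5919


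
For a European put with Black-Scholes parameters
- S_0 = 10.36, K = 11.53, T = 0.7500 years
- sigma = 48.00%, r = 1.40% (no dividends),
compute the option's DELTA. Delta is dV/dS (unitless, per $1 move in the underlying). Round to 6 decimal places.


Answer: Delta = -0.509692

Derivation:
d1 = -0.0242970583; d2 = -0.4399892521
phi(d1) = 0.3988245406; exp(-qT) = 1.0000000000; exp(-rT) = 0.9895549326
N(-d1) = 0.5096921702
Delta = -exp(-qT) * N(-d1) = -1.0000000000 * 0.5096921702 = -0.509692


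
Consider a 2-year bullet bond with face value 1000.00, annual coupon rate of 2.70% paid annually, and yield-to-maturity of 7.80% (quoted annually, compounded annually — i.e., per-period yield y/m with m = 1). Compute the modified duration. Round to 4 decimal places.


Answer: Modified duration = 1.8297

Derivation:
Coupon per period c = face * coupon_rate / m = 27.000000
Periods per year m = 1; per-period yield y/m = 0.078000
Number of cashflows N = 2
Cashflows (t years, CF_t, discount factor 1/(1+y/m)^(m*t), PV):
  t = 1.0000: CF_t = 27.000000, DF = 0.927644, PV = 25.046382
  t = 2.0000: CF_t = 1027.000000, DF = 0.860523, PV = 883.757112
Price P = sum_t PV_t = 908.803494
First compute Macaulay numerator sum_t t * PV_t:
  t * PV_t at t = 1.0000: 25.046382
  t * PV_t at t = 2.0000: 1767.514224
Macaulay duration D = 1792.560607 / 908.803494 = 1.972440
Modified duration = D / (1 + y/m) = 1.972440 / (1 + 0.078000) = 1.829722


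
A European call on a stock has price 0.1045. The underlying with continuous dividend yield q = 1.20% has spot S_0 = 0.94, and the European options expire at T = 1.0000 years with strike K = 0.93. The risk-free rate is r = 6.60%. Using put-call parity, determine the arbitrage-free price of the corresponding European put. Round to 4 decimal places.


Answer: Put price = 0.0463

Derivation:
Put-call parity: C - P = S_0 * exp(-qT) - K * exp(-rT).
S_0 * exp(-qT) = 0.9400 * 0.98807171 = 0.92878741
K * exp(-rT) = 0.9300 * 0.93613086 = 0.87060170
P = C - S*exp(-qT) + K*exp(-rT)
P = 0.1045 - 0.92878741 + 0.87060170 = 0.0463


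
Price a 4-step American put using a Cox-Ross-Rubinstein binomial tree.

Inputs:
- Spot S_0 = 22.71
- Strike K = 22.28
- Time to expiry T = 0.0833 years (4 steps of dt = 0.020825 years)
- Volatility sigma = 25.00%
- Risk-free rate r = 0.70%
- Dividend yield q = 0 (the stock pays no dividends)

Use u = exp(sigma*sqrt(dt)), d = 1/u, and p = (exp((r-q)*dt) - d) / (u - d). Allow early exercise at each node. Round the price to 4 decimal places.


dt = T/N = 0.020825
u = exp(sigma*sqrt(dt)) = 1.036736; d = 1/u = 0.964566
p = (exp((r-q)*dt) - d) / (u - d) = 0.493002
Discount per step: exp(-r*dt) = 0.999854
Stock lattice S(k, i) with i counting down-moves:
  k=0: S(0,0) = 22.7100
  k=1: S(1,0) = 23.5443; S(1,1) = 21.9053
  k=2: S(2,0) = 24.4092; S(2,1) = 22.7100; S(2,2) = 21.1291
  k=3: S(3,0) = 25.3059; S(3,1) = 23.5443; S(3,2) = 21.9053; S(3,3) = 20.3804
  k=4: S(4,0) = 26.2355; S(4,1) = 24.4092; S(4,2) = 22.7100; S(4,3) = 21.1291; S(4,4) = 19.6582
Terminal payoffs V(N, i) = max(K - S_T, 0):
  V(4,0) = 0.000000; V(4,1) = 0.000000; V(4,2) = 0.000000; V(4,3) = 1.150905; V(4,4) = 2.621759
Backward induction: V(k, i) = exp(-r*dt) * [p * V(k+1, i) + (1-p) * V(k+1, i+1)]; then take max(V_cont, immediate exercise) for American.
  V(3,0) = exp(-r*dt) * [p*0.000000 + (1-p)*0.000000] = 0.000000; exercise = 0.000000; V(3,0) = max -> 0.000000
  V(3,1) = exp(-r*dt) * [p*0.000000 + (1-p)*0.000000] = 0.000000; exercise = 0.000000; V(3,1) = max -> 0.000000
  V(3,2) = exp(-r*dt) * [p*0.000000 + (1-p)*1.150905] = 0.583422; exercise = 0.374710; V(3,2) = max -> 0.583422
  V(3,3) = exp(-r*dt) * [p*1.150905 + (1-p)*2.621759] = 1.896349; exercise = 1.899596; V(3,3) = max -> 1.899596
  V(2,0) = exp(-r*dt) * [p*0.000000 + (1-p)*0.000000] = 0.000000; exercise = 0.000000; V(2,0) = max -> 0.000000
  V(2,1) = exp(-r*dt) * [p*0.000000 + (1-p)*0.583422] = 0.295751; exercise = 0.000000; V(2,1) = max -> 0.295751
  V(2,2) = exp(-r*dt) * [p*0.583422 + (1-p)*1.899596] = 1.250538; exercise = 1.150905; V(2,2) = max -> 1.250538
  V(1,0) = exp(-r*dt) * [p*0.000000 + (1-p)*0.295751] = 0.149923; exercise = 0.000000; V(1,0) = max -> 0.149923
  V(1,1) = exp(-r*dt) * [p*0.295751 + (1-p)*1.250538] = 0.779712; exercise = 0.374710; V(1,1) = max -> 0.779712
  V(0,0) = exp(-r*dt) * [p*0.149923 + (1-p)*0.779712] = 0.469157; exercise = 0.000000; V(0,0) = max -> 0.469157

Answer: Price = V(0,0) = 0.4692


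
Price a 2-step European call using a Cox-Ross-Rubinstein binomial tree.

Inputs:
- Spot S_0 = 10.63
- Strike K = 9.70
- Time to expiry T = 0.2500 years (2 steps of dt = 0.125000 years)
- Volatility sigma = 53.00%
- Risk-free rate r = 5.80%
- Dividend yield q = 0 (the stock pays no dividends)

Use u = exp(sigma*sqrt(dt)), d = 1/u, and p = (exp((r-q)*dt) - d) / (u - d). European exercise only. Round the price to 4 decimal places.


Answer: Price = V(0,0) = 1.7255

Derivation:
dt = T/N = 0.125000
u = exp(sigma*sqrt(dt)) = 1.206089; d = 1/u = 0.829126
p = (exp((r-q)*dt) - d) / (u - d) = 0.472593
Discount per step: exp(-r*dt) = 0.992776
Stock lattice S(k, i) with i counting down-moves:
  k=0: S(0,0) = 10.6300
  k=1: S(1,0) = 12.8207; S(1,1) = 8.8136
  k=2: S(2,0) = 15.4629; S(2,1) = 10.6300; S(2,2) = 7.3076
Terminal payoffs V(N, i) = max(S_T - K, 0):
  V(2,0) = 5.762949; V(2,1) = 0.930000; V(2,2) = 0.000000
Backward induction: V(k, i) = exp(-r*dt) * [p * V(k+1, i) + (1-p) * V(k+1, i+1)].
  V(1,0) = exp(-r*dt) * [p*5.762949 + (1-p)*0.930000] = 3.190802
  V(1,1) = exp(-r*dt) * [p*0.930000 + (1-p)*0.000000] = 0.436337
  V(0,0) = exp(-r*dt) * [p*3.190802 + (1-p)*0.436337] = 1.725523


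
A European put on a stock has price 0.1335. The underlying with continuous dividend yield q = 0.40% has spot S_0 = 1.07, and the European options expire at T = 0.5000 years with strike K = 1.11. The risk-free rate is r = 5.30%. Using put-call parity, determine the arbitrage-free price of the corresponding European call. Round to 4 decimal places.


Answer: Call price = 0.1204

Derivation:
Put-call parity: C - P = S_0 * exp(-qT) - K * exp(-rT).
S_0 * exp(-qT) = 1.0700 * 0.99800200 = 1.06786214
K * exp(-rT) = 1.1100 * 0.97384804 = 1.08097133
C = P + S*exp(-qT) - K*exp(-rT)
C = 0.1335 + 1.06786214 - 1.08097133 = 0.1204


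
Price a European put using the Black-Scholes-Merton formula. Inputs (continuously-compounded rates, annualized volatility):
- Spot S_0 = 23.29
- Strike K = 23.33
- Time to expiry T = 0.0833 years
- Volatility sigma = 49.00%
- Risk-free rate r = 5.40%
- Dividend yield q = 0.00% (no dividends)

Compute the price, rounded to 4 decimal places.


d1 = (ln(S/K) + (r - q + 0.5*sigma^2) * T) / (sigma * sqrt(T)) = 0.09038421
d2 = d1 - sigma * sqrt(T) = -0.05103831
exp(-rT) = 0.99551190; exp(-qT) = 1.00000000
P = K * exp(-rT) * N(-d2) - S_0 * exp(-qT) * N(-d1)
N(-d1) = 0.46399095; N(-d2) = 0.52035250
P = 23.3300 * 0.99551190 * 0.52035250 - 23.2900 * 1.00000000 * 0.46399095 = 1.2790

Answer: Price = 1.2790


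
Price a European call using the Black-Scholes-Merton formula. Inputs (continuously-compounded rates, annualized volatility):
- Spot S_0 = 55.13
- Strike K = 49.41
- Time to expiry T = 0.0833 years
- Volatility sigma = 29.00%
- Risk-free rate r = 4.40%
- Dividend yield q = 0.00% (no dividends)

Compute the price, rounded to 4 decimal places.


d1 = (ln(S/K) + (r - q + 0.5*sigma^2) * T) / (sigma * sqrt(T)) = 1.39439065
d2 = d1 - sigma * sqrt(T) = 1.31069161
exp(-rT) = 0.99634151; exp(-qT) = 1.00000000
C = S_0 * exp(-qT) * N(d1) - K * exp(-rT) * N(d2)
N(d1) = 0.91840017; N(d2) = 0.90501901
C = 55.1300 * 1.00000000 * 0.91840017 - 49.4100 * 0.99634151 * 0.90501901 = 6.0780

Answer: Price = 6.0780


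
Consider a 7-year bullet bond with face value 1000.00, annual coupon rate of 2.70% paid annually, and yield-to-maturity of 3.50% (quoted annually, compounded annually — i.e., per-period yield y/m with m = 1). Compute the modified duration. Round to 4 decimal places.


Coupon per period c = face * coupon_rate / m = 27.000000
Periods per year m = 1; per-period yield y/m = 0.035000
Number of cashflows N = 7
Cashflows (t years, CF_t, discount factor 1/(1+y/m)^(m*t), PV):
  t = 1.0000: CF_t = 27.000000, DF = 0.966184, PV = 26.086957
  t = 2.0000: CF_t = 27.000000, DF = 0.933511, PV = 25.204789
  t = 3.0000: CF_t = 27.000000, DF = 0.901943, PV = 24.352453
  t = 4.0000: CF_t = 27.000000, DF = 0.871442, PV = 23.528940
  t = 5.0000: CF_t = 27.000000, DF = 0.841973, PV = 22.733276
  t = 6.0000: CF_t = 27.000000, DF = 0.813501, PV = 21.964517
  t = 7.0000: CF_t = 1027.000000, DF = 0.785991, PV = 807.212717
Price P = sum_t PV_t = 951.083648
First compute Macaulay numerator sum_t t * PV_t:
  t * PV_t at t = 1.0000: 26.086957
  t * PV_t at t = 2.0000: 50.409578
  t * PV_t at t = 3.0000: 73.057359
  t * PV_t at t = 4.0000: 94.115761
  t * PV_t at t = 5.0000: 113.666378
  t * PV_t at t = 6.0000: 131.787104
  t * PV_t at t = 7.0000: 5650.489016
Macaulay duration D = 6139.612152 / 951.083648 = 6.455386
Modified duration = D / (1 + y/m) = 6.455386 / (1 + 0.035000) = 6.237088

Answer: Modified duration = 6.2371


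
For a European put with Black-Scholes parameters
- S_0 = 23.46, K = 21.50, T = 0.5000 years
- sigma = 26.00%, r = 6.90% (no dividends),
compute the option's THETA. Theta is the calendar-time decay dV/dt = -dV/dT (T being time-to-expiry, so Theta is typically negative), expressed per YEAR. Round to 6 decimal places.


d1 = 0.7541234429; d2 = 0.5702756798
phi(d1) = 0.3002050263; exp(-qT) = 1.0000000000; exp(-rT) = 0.9660883397
Theta = -S*exp(-qT)*phi(d1)*sigma/(2*sqrt(T)) + r*K*exp(-rT)*N(-d2) - q*S*exp(-qT)*N(-d1)
N(-d1) = 0.2253875510; N(-d2) = 0.2842453667; sqrt(T) = 0.7071067812
Term 1 = -23.4600 * 1.0000000000 * 0.3002050263 * 0.2600 / (2 * 0.7071067812) = -1.2948048492
Term 2 = 0.0690 * 21.5000 * 0.9660883397 * 0.2842453667 = 0.4073782004
Term 3 = 0 (no dividend yield, q = 0)
Theta = -1.2948048492 + (0.4073782004) + (0.0000000000) = -0.887427

Answer: Theta = -0.887427


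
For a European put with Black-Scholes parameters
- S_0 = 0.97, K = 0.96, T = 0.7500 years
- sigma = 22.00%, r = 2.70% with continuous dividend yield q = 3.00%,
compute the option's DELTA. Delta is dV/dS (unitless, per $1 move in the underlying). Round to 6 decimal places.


d1 = 0.1378438833; d2 = -0.0526817055
phi(d1) = 0.3951700892; exp(-qT) = 0.9777512372; exp(-rT) = 0.9799536543
N(-d1) = 0.4451819008
Delta = -exp(-qT) * N(-d1) = -0.9777512372 * 0.4451819008 = -0.435277

Answer: Delta = -0.435277


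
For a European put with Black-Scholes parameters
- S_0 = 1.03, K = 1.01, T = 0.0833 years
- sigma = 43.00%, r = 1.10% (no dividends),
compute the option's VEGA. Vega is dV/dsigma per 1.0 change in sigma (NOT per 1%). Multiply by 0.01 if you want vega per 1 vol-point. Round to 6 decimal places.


d1 = 0.2274344093; d2 = 0.1033289300
phi(d1) = 0.3887566387; exp(-qT) = 1.0000000000; exp(-rT) = 0.9990841197
Vega = S * exp(-qT) * phi(d1) * sqrt(T) = 1.0300 * 1.0000000000 * 0.3887566387 * 0.2886173938 = 0.115568

Answer: Vega = 0.115568


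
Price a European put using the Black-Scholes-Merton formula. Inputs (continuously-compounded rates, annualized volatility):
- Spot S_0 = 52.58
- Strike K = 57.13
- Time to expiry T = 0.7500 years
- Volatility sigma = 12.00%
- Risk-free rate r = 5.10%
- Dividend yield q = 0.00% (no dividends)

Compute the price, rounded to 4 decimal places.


d1 = (ln(S/K) + (r - q + 0.5*sigma^2) * T) / (sigma * sqrt(T)) = -0.37858352
d2 = d1 - sigma * sqrt(T) = -0.48250657
exp(-rT) = 0.96247229; exp(-qT) = 1.00000000
P = K * exp(-rT) * N(-d2) - S_0 * exp(-qT) * N(-d1)
N(-d1) = 0.64750142; N(-d2) = 0.68527693
P = 57.1300 * 0.96247229 * 0.68527693 - 52.5800 * 1.00000000 * 0.64750142 = 3.6350

Answer: Price = 3.6350


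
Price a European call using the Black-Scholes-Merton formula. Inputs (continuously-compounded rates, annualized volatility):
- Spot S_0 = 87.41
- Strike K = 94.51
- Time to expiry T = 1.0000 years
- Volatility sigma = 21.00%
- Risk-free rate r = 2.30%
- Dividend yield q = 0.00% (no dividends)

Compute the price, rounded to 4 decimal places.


Answer: Price = 5.2973

Derivation:
d1 = (ln(S/K) + (r - q + 0.5*sigma^2) * T) / (sigma * sqrt(T)) = -0.15736170
d2 = d1 - sigma * sqrt(T) = -0.36736170
exp(-rT) = 0.97726248; exp(-qT) = 1.00000000
C = S_0 * exp(-qT) * N(d1) - K * exp(-rT) * N(d2)
N(d1) = 0.43747990; N(d2) = 0.35667462
C = 87.4100 * 1.00000000 * 0.43747990 - 94.5100 * 0.97726248 * 0.35667462 = 5.2973


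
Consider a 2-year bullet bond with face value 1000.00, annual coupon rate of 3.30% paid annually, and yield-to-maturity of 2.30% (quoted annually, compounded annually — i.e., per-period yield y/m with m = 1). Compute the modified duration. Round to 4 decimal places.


Answer: Modified duration = 1.9241

Derivation:
Coupon per period c = face * coupon_rate / m = 33.000000
Periods per year m = 1; per-period yield y/m = 0.023000
Number of cashflows N = 2
Cashflows (t years, CF_t, discount factor 1/(1+y/m)^(m*t), PV):
  t = 1.0000: CF_t = 33.000000, DF = 0.977517, PV = 32.258065
  t = 2.0000: CF_t = 1033.000000, DF = 0.955540, PV = 987.072503
Price P = sum_t PV_t = 1019.330568
First compute Macaulay numerator sum_t t * PV_t:
  t * PV_t at t = 1.0000: 32.258065
  t * PV_t at t = 2.0000: 1974.145007
Macaulay duration D = 2006.403071 / 1019.330568 = 1.968354
Modified duration = D / (1 + y/m) = 1.968354 / (1 + 0.023000) = 1.924099


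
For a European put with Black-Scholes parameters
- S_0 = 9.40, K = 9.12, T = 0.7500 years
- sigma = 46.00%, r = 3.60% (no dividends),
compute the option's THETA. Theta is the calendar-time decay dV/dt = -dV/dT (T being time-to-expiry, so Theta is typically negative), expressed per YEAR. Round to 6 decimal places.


d1 = 0.3428704651; d2 = -0.0555012206
phi(d1) = 0.3761683069; exp(-qT) = 1.0000000000; exp(-rT) = 0.9733612415
Theta = -S*exp(-qT)*phi(d1)*sigma/(2*sqrt(T)) + r*K*exp(-rT)*N(-d2) - q*S*exp(-qT)*N(-d1)
N(-d1) = 0.3658479559; N(-d2) = 0.5221304212; sqrt(T) = 0.8660254038
Term 1 = -9.4000 * 1.0000000000 * 0.3761683069 * 0.4600 / (2 * 0.8660254038) = -0.9390900959
Term 2 = 0.0360 * 9.1200 * 0.9733612415 * 0.5221304212 = 0.1668592878
Term 3 = 0 (no dividend yield, q = 0)
Theta = -0.9390900959 + (0.1668592878) + (0.0000000000) = -0.772231

Answer: Theta = -0.772231


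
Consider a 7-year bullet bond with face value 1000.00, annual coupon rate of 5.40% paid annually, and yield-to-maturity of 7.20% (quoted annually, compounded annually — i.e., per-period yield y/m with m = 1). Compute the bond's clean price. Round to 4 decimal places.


Coupon per period c = face * coupon_rate / m = 54.000000
Periods per year m = 1; per-period yield y/m = 0.072000
Number of cashflows N = 7
Cashflows (t years, CF_t, discount factor 1/(1+y/m)^(m*t), PV):
  t = 1.0000: CF_t = 54.000000, DF = 0.932836, PV = 50.373134
  t = 2.0000: CF_t = 54.000000, DF = 0.870183, PV = 46.989864
  t = 3.0000: CF_t = 54.000000, DF = 0.811738, PV = 43.833828
  t = 4.0000: CF_t = 54.000000, DF = 0.757218, PV = 40.889765
  t = 5.0000: CF_t = 54.000000, DF = 0.706360, PV = 38.143438
  t = 6.0000: CF_t = 54.000000, DF = 0.658918, PV = 35.581565
  t = 7.0000: CF_t = 1054.000000, DF = 0.614662, PV = 647.853954
Price P = sum_t PV_t = 903.665549

Answer: Price = 903.6655


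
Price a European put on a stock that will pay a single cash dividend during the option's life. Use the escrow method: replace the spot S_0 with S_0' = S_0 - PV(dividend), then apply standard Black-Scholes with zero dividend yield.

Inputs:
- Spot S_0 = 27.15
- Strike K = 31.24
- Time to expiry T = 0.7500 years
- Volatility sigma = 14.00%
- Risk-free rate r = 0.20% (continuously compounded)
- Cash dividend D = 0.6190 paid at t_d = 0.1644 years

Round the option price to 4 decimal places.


Answer: Price = 4.8091

Derivation:
PV(D) = D * exp(-r * t_d) = 0.6190 * 0.99967125 = 0.61879651
S_0' = S_0 - PV(D) = 27.1500 - 0.61879651 = 26.53120349
d1 = (ln(S_0'/K) + (r + sigma^2/2)*T) / (sigma*sqrt(T)) = -1.27452377
d2 = d1 - sigma*sqrt(T) = -1.39576732
exp(-rT) = 0.99850112
N(-d1) = 0.89876107; N(-d2) = 0.91860771
P = K * exp(-rT) * N(-d2) - S_0' * N(-d1) = 31.2400 * 0.99850112 * 0.91860771 - 26.53120349 * 0.89876107 = 4.8091


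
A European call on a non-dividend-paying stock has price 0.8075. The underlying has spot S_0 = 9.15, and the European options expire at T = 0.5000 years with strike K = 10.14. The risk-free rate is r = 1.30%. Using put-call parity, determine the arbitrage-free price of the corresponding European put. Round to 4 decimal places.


Answer: Put price = 1.7318

Derivation:
Put-call parity: C - P = S_0 * exp(-qT) - K * exp(-rT).
S_0 * exp(-qT) = 9.1500 * 1.00000000 = 9.15000000
K * exp(-rT) = 10.1400 * 0.99352108 = 10.07430374
P = C - S*exp(-qT) + K*exp(-rT)
P = 0.8075 - 9.15000000 + 10.07430374 = 1.7318


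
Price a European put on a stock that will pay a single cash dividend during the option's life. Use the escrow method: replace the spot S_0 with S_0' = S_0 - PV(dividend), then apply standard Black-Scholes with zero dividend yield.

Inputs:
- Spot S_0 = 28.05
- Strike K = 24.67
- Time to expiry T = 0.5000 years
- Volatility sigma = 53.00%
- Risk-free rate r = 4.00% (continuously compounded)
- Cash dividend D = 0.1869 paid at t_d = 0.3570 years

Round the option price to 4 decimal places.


PV(D) = D * exp(-r * t_d) = 0.1869 * 0.98582148 = 0.18425003
S_0' = S_0 - PV(D) = 28.0500 - 0.18425003 = 27.86574997
d1 = (ln(S_0'/K) + (r + sigma^2/2)*T) / (sigma*sqrt(T)) = 0.56577990
d2 = d1 - sigma*sqrt(T) = 0.19101330
exp(-rT) = 0.98019867
N(-d1) = 0.28577171; N(-d2) = 0.42425759
P = K * exp(-rT) * N(-d2) - S_0' * N(-d1) = 24.6700 * 0.98019867 * 0.42425759 - 27.86574997 * 0.28577171 = 2.2959

Answer: Price = 2.2959


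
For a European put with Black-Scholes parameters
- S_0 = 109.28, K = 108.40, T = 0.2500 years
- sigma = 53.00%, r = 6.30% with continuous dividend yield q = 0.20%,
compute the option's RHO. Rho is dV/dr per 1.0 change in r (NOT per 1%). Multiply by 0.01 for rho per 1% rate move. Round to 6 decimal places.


d1 = 0.2205577616; d2 = -0.0444422384
phi(d1) = 0.3893559184; exp(-qT) = 0.9995001250; exp(-rT) = 0.9843733826
N(-d2) = 0.5177240533
Rho = -K*T*exp(-rT)*N(-d2) = -108.4000 * 0.2500 * 0.9843733826 * 0.5177240533 = -13.811075

Answer: Rho = -13.811075


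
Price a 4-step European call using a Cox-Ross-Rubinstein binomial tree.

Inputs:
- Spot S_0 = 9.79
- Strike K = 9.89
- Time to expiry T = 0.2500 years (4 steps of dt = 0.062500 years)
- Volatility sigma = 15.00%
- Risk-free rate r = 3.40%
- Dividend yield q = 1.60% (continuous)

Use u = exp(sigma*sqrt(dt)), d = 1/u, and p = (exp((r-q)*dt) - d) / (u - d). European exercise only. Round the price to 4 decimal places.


dt = T/N = 0.062500
u = exp(sigma*sqrt(dt)) = 1.038212; d = 1/u = 0.963194
p = (exp((r-q)*dt) - d) / (u - d) = 0.505631
Discount per step: exp(-r*dt) = 0.997877
Stock lattice S(k, i) with i counting down-moves:
  k=0: S(0,0) = 9.7900
  k=1: S(1,0) = 10.1641; S(1,1) = 9.4297
  k=2: S(2,0) = 10.5525; S(2,1) = 9.7900; S(2,2) = 9.0826
  k=3: S(3,0) = 10.9557; S(3,1) = 10.1641; S(3,2) = 9.4297; S(3,3) = 8.7483
  k=4: S(4,0) = 11.3744; S(4,1) = 10.5525; S(4,2) = 9.7900; S(4,3) = 9.0826; S(4,4) = 8.4263
Terminal payoffs V(N, i) = max(S_T - K, 0):
  V(4,0) = 1.484357; V(4,1) = 0.662486; V(4,2) = 0.000000; V(4,3) = 0.000000; V(4,4) = 0.000000
Backward induction: V(k, i) = exp(-r*dt) * [p * V(k+1, i) + (1-p) * V(k+1, i+1)].
  V(3,0) = exp(-r*dt) * [p*1.484357 + (1-p)*0.662486] = 1.075761
  V(3,1) = exp(-r*dt) * [p*0.662486 + (1-p)*0.000000] = 0.334262
  V(3,2) = exp(-r*dt) * [p*0.000000 + (1-p)*0.000000] = 0.000000
  V(3,3) = exp(-r*dt) * [p*0.000000 + (1-p)*0.000000] = 0.000000
  V(2,0) = exp(-r*dt) * [p*1.075761 + (1-p)*0.334262] = 0.707682
  V(2,1) = exp(-r*dt) * [p*0.334262 + (1-p)*0.000000] = 0.168655
  V(2,2) = exp(-r*dt) * [p*0.000000 + (1-p)*0.000000] = 0.000000
  V(1,0) = exp(-r*dt) * [p*0.707682 + (1-p)*0.168655] = 0.440267
  V(1,1) = exp(-r*dt) * [p*0.168655 + (1-p)*0.000000] = 0.085096
  V(0,0) = exp(-r*dt) * [p*0.440267 + (1-p)*0.085096] = 0.264120

Answer: Price = V(0,0) = 0.2641


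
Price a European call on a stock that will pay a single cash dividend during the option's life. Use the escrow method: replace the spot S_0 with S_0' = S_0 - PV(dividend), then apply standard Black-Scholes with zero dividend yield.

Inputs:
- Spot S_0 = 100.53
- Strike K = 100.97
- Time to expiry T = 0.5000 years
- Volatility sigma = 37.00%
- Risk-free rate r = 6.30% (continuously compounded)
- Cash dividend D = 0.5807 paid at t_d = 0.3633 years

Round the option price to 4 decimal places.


Answer: Price = 11.3896

Derivation:
PV(D) = D * exp(-r * t_d) = 0.5807 * 0.97737204 = 0.56755994
S_0' = S_0 - PV(D) = 100.5300 - 0.56755994 = 99.96244006
d1 = (ln(S_0'/K) + (r + sigma^2/2)*T) / (sigma*sqrt(T)) = 0.21288146
d2 = d1 - sigma*sqrt(T) = -0.04874804
exp(-rT) = 0.96899096
N(d1) = 0.58429029; N(d2) = 0.48056004
C = S_0' * N(d1) - K * exp(-rT) * N(d2) = 99.96244006 * 0.58429029 - 100.9700 * 0.96899096 * 0.48056004 = 11.3896


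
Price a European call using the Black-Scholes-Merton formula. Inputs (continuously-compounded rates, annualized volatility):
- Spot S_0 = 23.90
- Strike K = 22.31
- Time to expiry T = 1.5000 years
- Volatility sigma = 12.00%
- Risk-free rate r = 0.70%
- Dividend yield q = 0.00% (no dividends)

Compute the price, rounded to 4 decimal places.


d1 = (ln(S/K) + (r - q + 0.5*sigma^2) * T) / (sigma * sqrt(T)) = 0.61334849
d2 = d1 - sigma * sqrt(T) = 0.46637911
exp(-rT) = 0.98955493; exp(-qT) = 1.00000000
C = S_0 * exp(-qT) * N(d1) - K * exp(-rT) * N(d2)
N(d1) = 0.73017703; N(d2) = 0.67952792
C = 23.9000 * 1.00000000 * 0.73017703 - 22.3100 * 0.98955493 * 0.67952792 = 2.4493

Answer: Price = 2.4493


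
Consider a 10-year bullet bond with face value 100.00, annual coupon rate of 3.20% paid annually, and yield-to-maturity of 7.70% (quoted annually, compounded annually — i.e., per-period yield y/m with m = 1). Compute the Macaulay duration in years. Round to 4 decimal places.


Coupon per period c = face * coupon_rate / m = 3.200000
Periods per year m = 1; per-period yield y/m = 0.077000
Number of cashflows N = 10
Cashflows (t years, CF_t, discount factor 1/(1+y/m)^(m*t), PV):
  t = 1.0000: CF_t = 3.200000, DF = 0.928505, PV = 2.971216
  t = 2.0000: CF_t = 3.200000, DF = 0.862122, PV = 2.758790
  t = 3.0000: CF_t = 3.200000, DF = 0.800484, PV = 2.561550
  t = 4.0000: CF_t = 3.200000, DF = 0.743254, PV = 2.378412
  t = 5.0000: CF_t = 3.200000, DF = 0.690115, PV = 2.208368
  t = 6.0000: CF_t = 3.200000, DF = 0.640775, PV = 2.050481
  t = 7.0000: CF_t = 3.200000, DF = 0.594963, PV = 1.903882
  t = 8.0000: CF_t = 3.200000, DF = 0.552426, PV = 1.767764
  t = 9.0000: CF_t = 3.200000, DF = 0.512931, PV = 1.641378
  t = 10.0000: CF_t = 103.200000, DF = 0.476259, PV = 49.149903
Price P = sum_t PV_t = 69.391745
Macaulay numerator sum_t t * PV_t:
  t * PV_t at t = 1.0000: 2.971216
  t * PV_t at t = 2.0000: 5.517579
  t * PV_t at t = 3.0000: 7.684651
  t * PV_t at t = 4.0000: 9.513650
  t * PV_t at t = 5.0000: 11.041840
  t * PV_t at t = 6.0000: 12.302886
  t * PV_t at t = 7.0000: 13.327175
  t * PV_t at t = 8.0000: 14.142114
  t * PV_t at t = 9.0000: 14.772403
  t * PV_t at t = 10.0000: 491.499029
Macaulay duration D = (sum_t t * PV_t) / P = 582.772544 / 69.391745 = 8.398298

Answer: Macaulay duration = 8.3983 years


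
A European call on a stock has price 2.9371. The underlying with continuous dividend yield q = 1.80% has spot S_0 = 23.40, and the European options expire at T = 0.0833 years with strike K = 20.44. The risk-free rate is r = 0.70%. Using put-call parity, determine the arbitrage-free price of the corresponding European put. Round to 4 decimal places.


Put-call parity: C - P = S_0 * exp(-qT) - K * exp(-rT).
S_0 * exp(-qT) = 23.4000 * 0.99850172 = 23.36494033
K * exp(-rT) = 20.4400 * 0.99941707 = 20.42808491
P = C - S*exp(-qT) + K*exp(-rT)
P = 2.9371 - 23.36494033 + 20.42808491 = 0.0002

Answer: Put price = 0.0002


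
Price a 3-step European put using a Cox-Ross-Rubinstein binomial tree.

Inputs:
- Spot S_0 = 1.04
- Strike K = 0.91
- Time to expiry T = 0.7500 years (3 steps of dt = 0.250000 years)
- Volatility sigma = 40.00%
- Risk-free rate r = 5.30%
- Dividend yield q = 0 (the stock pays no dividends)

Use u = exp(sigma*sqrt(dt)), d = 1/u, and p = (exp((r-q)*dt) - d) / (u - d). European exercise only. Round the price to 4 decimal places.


dt = T/N = 0.250000
u = exp(sigma*sqrt(dt)) = 1.221403; d = 1/u = 0.818731
p = (exp((r-q)*dt) - d) / (u - d) = 0.483290
Discount per step: exp(-r*dt) = 0.986837
Stock lattice S(k, i) with i counting down-moves:
  k=0: S(0,0) = 1.0400
  k=1: S(1,0) = 1.2703; S(1,1) = 0.8515
  k=2: S(2,0) = 1.5515; S(2,1) = 1.0400; S(2,2) = 0.6971
  k=3: S(3,0) = 1.8950; S(3,1) = 1.2703; S(3,2) = 0.8515; S(3,3) = 0.5708
Terminal payoffs V(N, i) = max(K - S_T, 0):
  V(3,0) = 0.000000; V(3,1) = 0.000000; V(3,2) = 0.058520; V(3,3) = 0.339236
Backward induction: V(k, i) = exp(-r*dt) * [p * V(k+1, i) + (1-p) * V(k+1, i+1)].
  V(2,0) = exp(-r*dt) * [p*0.000000 + (1-p)*0.000000] = 0.000000
  V(2,1) = exp(-r*dt) * [p*0.000000 + (1-p)*0.058520] = 0.029840
  V(2,2) = exp(-r*dt) * [p*0.058520 + (1-p)*0.339236] = 0.200889
  V(1,0) = exp(-r*dt) * [p*0.000000 + (1-p)*0.029840] = 0.015216
  V(1,1) = exp(-r*dt) * [p*0.029840 + (1-p)*0.200889] = 0.116667
  V(0,0) = exp(-r*dt) * [p*0.015216 + (1-p)*0.116667] = 0.066746

Answer: Price = V(0,0) = 0.0667


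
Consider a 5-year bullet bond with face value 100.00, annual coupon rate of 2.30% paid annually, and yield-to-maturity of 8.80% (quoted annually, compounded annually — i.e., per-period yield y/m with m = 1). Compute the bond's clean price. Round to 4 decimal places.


Answer: Price = 74.5855

Derivation:
Coupon per period c = face * coupon_rate / m = 2.300000
Periods per year m = 1; per-period yield y/m = 0.088000
Number of cashflows N = 5
Cashflows (t years, CF_t, discount factor 1/(1+y/m)^(m*t), PV):
  t = 1.0000: CF_t = 2.300000, DF = 0.919118, PV = 2.113971
  t = 2.0000: CF_t = 2.300000, DF = 0.844777, PV = 1.942988
  t = 3.0000: CF_t = 2.300000, DF = 0.776450, PV = 1.785834
  t = 4.0000: CF_t = 2.300000, DF = 0.713649, PV = 1.641392
  t = 5.0000: CF_t = 102.300000, DF = 0.655927, PV = 67.101334
Price P = sum_t PV_t = 74.585519


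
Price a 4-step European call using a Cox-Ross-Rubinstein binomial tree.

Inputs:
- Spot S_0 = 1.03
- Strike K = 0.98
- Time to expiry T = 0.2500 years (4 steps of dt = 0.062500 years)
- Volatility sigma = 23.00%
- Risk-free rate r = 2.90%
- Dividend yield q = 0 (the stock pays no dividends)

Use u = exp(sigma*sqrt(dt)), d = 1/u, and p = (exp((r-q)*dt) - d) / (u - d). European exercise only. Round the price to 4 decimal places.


dt = T/N = 0.062500
u = exp(sigma*sqrt(dt)) = 1.059185; d = 1/u = 0.944122
p = (exp((r-q)*dt) - d) / (u - d) = 0.501395
Discount per step: exp(-r*dt) = 0.998189
Stock lattice S(k, i) with i counting down-moves:
  k=0: S(0,0) = 1.0300
  k=1: S(1,0) = 1.0910; S(1,1) = 0.9724
  k=2: S(2,0) = 1.1555; S(2,1) = 1.0300; S(2,2) = 0.9181
  k=3: S(3,0) = 1.2239; S(3,1) = 1.0910; S(3,2) = 0.9724; S(3,3) = 0.8668
  k=4: S(4,0) = 1.2964; S(4,1) = 1.1555; S(4,2) = 1.0300; S(4,3) = 0.9181; S(4,4) = 0.8184
Terminal payoffs V(N, i) = max(S_T - K, 0):
  V(4,0) = 0.316358; V(4,1) = 0.175530; V(4,2) = 0.050000; V(4,3) = 0.000000; V(4,4) = 0.000000
Backward induction: V(k, i) = exp(-r*dt) * [p * V(k+1, i) + (1-p) * V(k+1, i+1)].
  V(3,0) = exp(-r*dt) * [p*0.316358 + (1-p)*0.175530] = 0.245695
  V(3,1) = exp(-r*dt) * [p*0.175530 + (1-p)*0.050000] = 0.112735
  V(3,2) = exp(-r*dt) * [p*0.050000 + (1-p)*0.000000] = 0.025024
  V(3,3) = exp(-r*dt) * [p*0.000000 + (1-p)*0.000000] = 0.000000
  V(2,0) = exp(-r*dt) * [p*0.245695 + (1-p)*0.112735] = 0.179076
  V(2,1) = exp(-r*dt) * [p*0.112735 + (1-p)*0.025024] = 0.068877
  V(2,2) = exp(-r*dt) * [p*0.025024 + (1-p)*0.000000] = 0.012524
  V(1,0) = exp(-r*dt) * [p*0.179076 + (1-p)*0.068877] = 0.123906
  V(1,1) = exp(-r*dt) * [p*0.068877 + (1-p)*0.012524] = 0.040706
  V(0,0) = exp(-r*dt) * [p*0.123906 + (1-p)*0.040706] = 0.082272

Answer: Price = V(0,0) = 0.0823


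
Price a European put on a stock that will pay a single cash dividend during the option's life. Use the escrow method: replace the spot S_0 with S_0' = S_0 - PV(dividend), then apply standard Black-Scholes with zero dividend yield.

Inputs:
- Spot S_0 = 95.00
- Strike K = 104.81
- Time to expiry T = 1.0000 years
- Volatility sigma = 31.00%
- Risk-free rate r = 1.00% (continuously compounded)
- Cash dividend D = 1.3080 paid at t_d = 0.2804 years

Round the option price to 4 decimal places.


Answer: Price = 17.8451

Derivation:
PV(D) = D * exp(-r * t_d) = 1.3080 * 0.99719993 = 1.30433751
S_0' = S_0 - PV(D) = 95.0000 - 1.30433751 = 93.69566249
d1 = (ln(S_0'/K) + (r + sigma^2/2)*T) / (sigma*sqrt(T)) = -0.17434610
d2 = d1 - sigma*sqrt(T) = -0.48434610
exp(-rT) = 0.99004983
N(-d1) = 0.56920326; N(-d2) = 0.68592987
P = K * exp(-rT) * N(-d2) - S_0' * N(-d1) = 104.8100 * 0.99004983 * 0.68592987 - 93.69566249 * 0.56920326 = 17.8451


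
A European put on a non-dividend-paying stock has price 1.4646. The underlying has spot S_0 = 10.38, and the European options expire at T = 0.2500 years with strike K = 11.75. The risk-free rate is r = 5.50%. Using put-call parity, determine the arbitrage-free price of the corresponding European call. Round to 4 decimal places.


Answer: Call price = 0.2551

Derivation:
Put-call parity: C - P = S_0 * exp(-qT) - K * exp(-rT).
S_0 * exp(-qT) = 10.3800 * 1.00000000 = 10.38000000
K * exp(-rT) = 11.7500 * 0.98634410 = 11.58954317
C = P + S*exp(-qT) - K*exp(-rT)
C = 1.4646 + 10.38000000 - 11.58954317 = 0.2551


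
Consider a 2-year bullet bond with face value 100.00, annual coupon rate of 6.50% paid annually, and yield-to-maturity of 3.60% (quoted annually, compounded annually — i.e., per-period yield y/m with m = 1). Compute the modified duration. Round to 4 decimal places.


Coupon per period c = face * coupon_rate / m = 6.500000
Periods per year m = 1; per-period yield y/m = 0.036000
Number of cashflows N = 2
Cashflows (t years, CF_t, discount factor 1/(1+y/m)^(m*t), PV):
  t = 1.0000: CF_t = 6.500000, DF = 0.965251, PV = 6.274131
  t = 2.0000: CF_t = 106.500000, DF = 0.931709, PV = 99.227054
Price P = sum_t PV_t = 105.501185
First compute Macaulay numerator sum_t t * PV_t:
  t * PV_t at t = 1.0000: 6.274131
  t * PV_t at t = 2.0000: 198.454108
Macaulay duration D = 204.728239 / 105.501185 = 1.940530
Modified duration = D / (1 + y/m) = 1.940530 / (1 + 0.036000) = 1.873099

Answer: Modified duration = 1.8731


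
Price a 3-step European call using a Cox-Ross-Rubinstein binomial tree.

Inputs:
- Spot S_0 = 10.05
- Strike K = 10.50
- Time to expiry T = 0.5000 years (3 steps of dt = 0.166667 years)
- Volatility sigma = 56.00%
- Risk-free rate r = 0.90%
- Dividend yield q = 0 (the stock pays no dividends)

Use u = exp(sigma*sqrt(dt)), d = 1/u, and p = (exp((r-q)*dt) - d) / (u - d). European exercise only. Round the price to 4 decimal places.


Answer: Price = V(0,0) = 1.5391

Derivation:
dt = T/N = 0.166667
u = exp(sigma*sqrt(dt)) = 1.256863; d = 1/u = 0.795632
p = (exp((r-q)*dt) - d) / (u - d) = 0.446347
Discount per step: exp(-r*dt) = 0.998501
Stock lattice S(k, i) with i counting down-moves:
  k=0: S(0,0) = 10.0500
  k=1: S(1,0) = 12.6315; S(1,1) = 7.9961
  k=2: S(2,0) = 15.8760; S(2,1) = 10.0500; S(2,2) = 6.3619
  k=3: S(3,0) = 19.9540; S(3,1) = 12.6315; S(3,2) = 7.9961; S(3,3) = 5.0618
Terminal payoffs V(N, i) = max(S_T - K, 0):
  V(3,0) = 9.454003; V(3,1) = 2.131475; V(3,2) = 0.000000; V(3,3) = 0.000000
Backward induction: V(k, i) = exp(-r*dt) * [p * V(k+1, i) + (1-p) * V(k+1, i+1)].
  V(2,0) = exp(-r*dt) * [p*9.454003 + (1-p)*2.131475] = 5.391773
  V(2,1) = exp(-r*dt) * [p*2.131475 + (1-p)*0.000000] = 0.949952
  V(2,2) = exp(-r*dt) * [p*0.000000 + (1-p)*0.000000] = 0.000000
  V(1,0) = exp(-r*dt) * [p*5.391773 + (1-p)*0.949952] = 2.928152
  V(1,1) = exp(-r*dt) * [p*0.949952 + (1-p)*0.000000] = 0.423373
  V(0,0) = exp(-r*dt) * [p*2.928152 + (1-p)*0.423373] = 1.539065


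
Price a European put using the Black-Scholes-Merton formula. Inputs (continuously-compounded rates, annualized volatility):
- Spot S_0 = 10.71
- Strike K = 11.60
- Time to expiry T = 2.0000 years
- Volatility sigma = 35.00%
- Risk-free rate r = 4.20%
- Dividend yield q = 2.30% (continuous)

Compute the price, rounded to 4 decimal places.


Answer: Price = 2.2676

Derivation:
d1 = (ln(S/K) + (r - q + 0.5*sigma^2) * T) / (sigma * sqrt(T)) = 0.16298364
d2 = d1 - sigma * sqrt(T) = -0.33199111
exp(-rT) = 0.91943126; exp(-qT) = 0.95504196
P = K * exp(-rT) * N(-d2) - S_0 * exp(-qT) * N(-d1)
N(-d1) = 0.43526566; N(-d2) = 0.63005201
P = 11.6000 * 0.91943126 * 0.63005201 - 10.7100 * 0.95504196 * 0.43526566 = 2.2676


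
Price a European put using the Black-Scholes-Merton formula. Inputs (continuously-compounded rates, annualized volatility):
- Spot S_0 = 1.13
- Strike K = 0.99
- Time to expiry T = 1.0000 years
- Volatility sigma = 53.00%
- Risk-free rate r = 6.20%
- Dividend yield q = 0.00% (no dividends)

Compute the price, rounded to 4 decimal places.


d1 = (ln(S/K) + (r - q + 0.5*sigma^2) * T) / (sigma * sqrt(T)) = 0.63154334
d2 = d1 - sigma * sqrt(T) = 0.10154334
exp(-rT) = 0.93988289; exp(-qT) = 1.00000000
P = K * exp(-rT) * N(-d2) - S_0 * exp(-qT) * N(-d1)
N(-d1) = 0.26384266; N(-d2) = 0.45955958
P = 0.9900 * 0.93988289 * 0.45955958 - 1.1300 * 1.00000000 * 0.26384266 = 0.1295

Answer: Price = 0.1295


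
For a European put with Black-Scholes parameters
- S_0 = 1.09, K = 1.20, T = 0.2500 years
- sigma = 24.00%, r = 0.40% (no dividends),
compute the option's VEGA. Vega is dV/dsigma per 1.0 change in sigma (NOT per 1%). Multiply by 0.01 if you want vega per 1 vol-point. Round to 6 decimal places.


d1 = -0.7328655046; d2 = -0.8528655046
phi(d1) = 0.3049875091; exp(-qT) = 1.0000000000; exp(-rT) = 0.9990004998
Vega = S * exp(-qT) * phi(d1) * sqrt(T) = 1.0900 * 1.0000000000 * 0.3049875091 * 0.5000000000 = 0.166218

Answer: Vega = 0.166218


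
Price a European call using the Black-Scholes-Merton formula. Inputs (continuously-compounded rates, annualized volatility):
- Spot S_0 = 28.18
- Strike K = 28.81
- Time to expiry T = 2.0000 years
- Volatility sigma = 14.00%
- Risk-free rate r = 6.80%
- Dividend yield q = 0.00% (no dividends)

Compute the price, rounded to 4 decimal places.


d1 = (ln(S/K) + (r - q + 0.5*sigma^2) * T) / (sigma * sqrt(T)) = 0.67422610
d2 = d1 - sigma * sqrt(T) = 0.47623620
exp(-rT) = 0.87284263; exp(-qT) = 1.00000000
C = S_0 * exp(-qT) * N(d1) - K * exp(-rT) * N(d2)
N(d1) = 0.74991621; N(d2) = 0.68304694
C = 28.1800 * 1.00000000 * 0.74991621 - 28.8100 * 0.87284263 * 0.68304694 = 3.9563

Answer: Price = 3.9563


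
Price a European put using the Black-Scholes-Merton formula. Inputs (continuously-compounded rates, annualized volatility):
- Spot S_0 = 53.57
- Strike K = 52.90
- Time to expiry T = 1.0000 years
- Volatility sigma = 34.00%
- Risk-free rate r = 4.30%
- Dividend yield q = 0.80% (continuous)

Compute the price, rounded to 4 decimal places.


d1 = (ln(S/K) + (r - q + 0.5*sigma^2) * T) / (sigma * sqrt(T)) = 0.30995844
d2 = d1 - sigma * sqrt(T) = -0.03004156
exp(-rT) = 0.95791139; exp(-qT) = 0.99203191
P = K * exp(-rT) * N(-d2) - S_0 * exp(-qT) * N(-d1)
N(-d1) = 0.37829628; N(-d2) = 0.51198304
P = 52.9000 * 0.95791139 * 0.51198304 - 53.5700 * 0.99203191 * 0.37829628 = 5.8401

Answer: Price = 5.8401


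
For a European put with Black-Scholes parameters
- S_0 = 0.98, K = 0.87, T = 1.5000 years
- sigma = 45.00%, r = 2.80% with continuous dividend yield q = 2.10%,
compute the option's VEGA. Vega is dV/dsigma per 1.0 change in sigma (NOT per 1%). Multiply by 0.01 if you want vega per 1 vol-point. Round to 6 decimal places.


Answer: Vega = 0.407266

Derivation:
d1 = 0.5106448727; d2 = -0.0404903194
phi(d1) = 0.3501766190; exp(-qT) = 0.9689909565; exp(-rT) = 0.9588697806
Vega = S * exp(-qT) * phi(d1) * sqrt(T) = 0.9800 * 0.9689909565 * 0.3501766190 * 1.2247448714 = 0.407266


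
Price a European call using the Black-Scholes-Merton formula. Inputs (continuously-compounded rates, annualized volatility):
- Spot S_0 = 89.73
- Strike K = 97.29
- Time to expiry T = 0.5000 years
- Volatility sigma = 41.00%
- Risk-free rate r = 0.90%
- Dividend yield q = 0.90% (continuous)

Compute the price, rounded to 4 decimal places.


d1 = (ln(S/K) + (r - q + 0.5*sigma^2) * T) / (sigma * sqrt(T)) = -0.13406071
d2 = d1 - sigma * sqrt(T) = -0.42397449
exp(-rT) = 0.99551011; exp(-qT) = 0.99551011
C = S_0 * exp(-qT) * N(d1) - K * exp(-rT) * N(d2)
N(d1) = 0.44667728; N(d2) = 0.33579221
C = 89.7300 * 0.99551011 * 0.44667728 - 97.2900 * 0.99551011 * 0.33579221 = 7.3779

Answer: Price = 7.3779


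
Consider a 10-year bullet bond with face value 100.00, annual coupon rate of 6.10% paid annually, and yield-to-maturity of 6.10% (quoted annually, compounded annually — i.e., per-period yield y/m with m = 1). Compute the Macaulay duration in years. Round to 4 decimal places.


Coupon per period c = face * coupon_rate / m = 6.100000
Periods per year m = 1; per-period yield y/m = 0.061000
Number of cashflows N = 10
Cashflows (t years, CF_t, discount factor 1/(1+y/m)^(m*t), PV):
  t = 1.0000: CF_t = 6.100000, DF = 0.942507, PV = 5.749293
  t = 2.0000: CF_t = 6.100000, DF = 0.888320, PV = 5.418749
  t = 3.0000: CF_t = 6.100000, DF = 0.837247, PV = 5.107210
  t = 4.0000: CF_t = 6.100000, DF = 0.789112, PV = 4.813581
  t = 5.0000: CF_t = 6.100000, DF = 0.743743, PV = 4.536834
  t = 6.0000: CF_t = 6.100000, DF = 0.700983, PV = 4.275998
  t = 7.0000: CF_t = 6.100000, DF = 0.660682, PV = 4.030159
  t = 8.0000: CF_t = 6.100000, DF = 0.622697, PV = 3.798453
  t = 9.0000: CF_t = 6.100000, DF = 0.586897, PV = 3.580069
  t = 10.0000: CF_t = 106.100000, DF = 0.553154, PV = 58.689653
Price P = sum_t PV_t = 100.000000
Macaulay numerator sum_t t * PV_t:
  t * PV_t at t = 1.0000: 5.749293
  t * PV_t at t = 2.0000: 10.837499
  t * PV_t at t = 3.0000: 15.321629
  t * PV_t at t = 4.0000: 19.254325
  t * PV_t at t = 5.0000: 22.684171
  t * PV_t at t = 6.0000: 25.655990
  t * PV_t at t = 7.0000: 28.211111
  t * PV_t at t = 8.0000: 30.387624
  t * PV_t at t = 9.0000: 32.220620
  t * PV_t at t = 10.0000: 586.896534
Macaulay duration D = (sum_t t * PV_t) / P = 777.218796 / 100.000000 = 7.772188

Answer: Macaulay duration = 7.7722 years


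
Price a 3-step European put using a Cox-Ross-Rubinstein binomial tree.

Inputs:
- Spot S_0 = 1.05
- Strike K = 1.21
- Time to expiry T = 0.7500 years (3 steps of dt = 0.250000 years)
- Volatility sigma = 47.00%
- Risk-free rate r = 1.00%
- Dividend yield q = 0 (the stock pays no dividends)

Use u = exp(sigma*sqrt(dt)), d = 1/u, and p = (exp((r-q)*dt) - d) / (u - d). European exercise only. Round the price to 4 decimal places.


Answer: Price = V(0,0) = 0.2708

Derivation:
dt = T/N = 0.250000
u = exp(sigma*sqrt(dt)) = 1.264909; d = 1/u = 0.790571
p = (exp((r-q)*dt) - d) / (u - d) = 0.446796
Discount per step: exp(-r*dt) = 0.997503
Stock lattice S(k, i) with i counting down-moves:
  k=0: S(0,0) = 1.0500
  k=1: S(1,0) = 1.3282; S(1,1) = 0.8301
  k=2: S(2,0) = 1.6800; S(2,1) = 1.0500; S(2,2) = 0.6563
  k=3: S(3,0) = 2.1250; S(3,1) = 1.3282; S(3,2) = 0.8301; S(3,3) = 0.5188
Terminal payoffs V(N, i) = max(K - S_T, 0):
  V(3,0) = 0.000000; V(3,1) = 0.000000; V(3,2) = 0.379901; V(3,3) = 0.691186
Backward induction: V(k, i) = exp(-r*dt) * [p * V(k+1, i) + (1-p) * V(k+1, i+1)].
  V(2,0) = exp(-r*dt) * [p*0.000000 + (1-p)*0.000000] = 0.000000
  V(2,1) = exp(-r*dt) * [p*0.000000 + (1-p)*0.379901] = 0.209638
  V(2,2) = exp(-r*dt) * [p*0.379901 + (1-p)*0.691186] = 0.550726
  V(1,0) = exp(-r*dt) * [p*0.000000 + (1-p)*0.209638] = 0.115683
  V(1,1) = exp(-r*dt) * [p*0.209638 + (1-p)*0.550726] = 0.397335
  V(0,0) = exp(-r*dt) * [p*0.115683 + (1-p)*0.397335] = 0.270816
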